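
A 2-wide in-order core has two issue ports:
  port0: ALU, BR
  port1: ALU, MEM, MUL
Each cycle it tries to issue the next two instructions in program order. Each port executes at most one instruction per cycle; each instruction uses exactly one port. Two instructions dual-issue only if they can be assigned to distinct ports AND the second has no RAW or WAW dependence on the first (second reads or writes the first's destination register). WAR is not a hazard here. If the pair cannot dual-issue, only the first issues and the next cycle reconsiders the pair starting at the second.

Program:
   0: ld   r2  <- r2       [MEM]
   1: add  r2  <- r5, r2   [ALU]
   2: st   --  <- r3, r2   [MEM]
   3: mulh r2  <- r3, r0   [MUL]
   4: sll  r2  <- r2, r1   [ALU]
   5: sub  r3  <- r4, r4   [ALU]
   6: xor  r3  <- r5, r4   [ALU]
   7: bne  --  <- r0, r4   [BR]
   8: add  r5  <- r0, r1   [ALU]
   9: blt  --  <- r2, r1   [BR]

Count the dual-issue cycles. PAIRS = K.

c0: i0 ld.MEM  RAW+WAW r2
c1: i1 add.ALU  RAW r2
c2: i2 st.MEM  no-port MEM/MUL
c3: i3 mulh.MUL  RAW+WAW r2
c4: i4+i5 sll.ALU+sub.ALU  dual
c5: i6+i7 xor.ALU+bne.BR  dual
c6: i8+i9 add.ALU+blt.BR  dual

PAIRS = 3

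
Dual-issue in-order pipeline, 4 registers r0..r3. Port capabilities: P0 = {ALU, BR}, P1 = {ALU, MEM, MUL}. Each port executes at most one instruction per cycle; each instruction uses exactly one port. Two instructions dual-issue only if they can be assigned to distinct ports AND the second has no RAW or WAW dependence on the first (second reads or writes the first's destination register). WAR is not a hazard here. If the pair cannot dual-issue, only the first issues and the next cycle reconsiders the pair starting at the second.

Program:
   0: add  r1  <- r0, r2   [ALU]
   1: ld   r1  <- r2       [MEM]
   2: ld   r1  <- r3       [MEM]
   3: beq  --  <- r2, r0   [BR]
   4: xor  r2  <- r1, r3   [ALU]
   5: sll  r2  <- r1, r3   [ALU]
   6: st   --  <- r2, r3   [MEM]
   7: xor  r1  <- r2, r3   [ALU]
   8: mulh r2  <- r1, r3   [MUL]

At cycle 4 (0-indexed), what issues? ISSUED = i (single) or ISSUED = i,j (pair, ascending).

[0] i0  add  -- WAW r1
[1] i1  ld  -- no-port MEM/MEM
[2] i2,i3  ld;beq  -- 2-wide
[3] i4  xor  -- WAW r2
[4] i5  sll  -- RAW r2
[5] i6,i7  st;xor  -- 2-wide
[6] i8  mulh  -- tail

ISSUED = 5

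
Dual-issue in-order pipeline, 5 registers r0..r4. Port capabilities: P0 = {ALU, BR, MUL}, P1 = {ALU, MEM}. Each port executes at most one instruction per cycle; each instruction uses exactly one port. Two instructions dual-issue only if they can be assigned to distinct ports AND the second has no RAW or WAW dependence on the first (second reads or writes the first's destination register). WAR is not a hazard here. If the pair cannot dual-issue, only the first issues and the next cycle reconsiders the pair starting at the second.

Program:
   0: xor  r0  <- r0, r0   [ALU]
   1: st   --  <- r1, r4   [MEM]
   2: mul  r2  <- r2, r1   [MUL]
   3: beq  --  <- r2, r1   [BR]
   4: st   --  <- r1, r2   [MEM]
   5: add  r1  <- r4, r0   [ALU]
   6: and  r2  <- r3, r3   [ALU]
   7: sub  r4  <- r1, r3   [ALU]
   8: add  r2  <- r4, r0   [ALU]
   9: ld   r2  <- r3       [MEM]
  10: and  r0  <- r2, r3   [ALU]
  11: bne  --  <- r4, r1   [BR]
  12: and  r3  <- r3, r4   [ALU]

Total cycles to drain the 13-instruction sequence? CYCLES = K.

CYCLES = 9

0. xor st @i0&i1  | pair
1. mul @i2  | no-port MUL/BR
2. beq st @i3&i4  | pair
3. add and @i5&i6  | pair
4. sub @i7  | RAW r4
5. add @i8  | WAW r2
6. ld @i9  | RAW r2
7. and bne @i10&i11  | pair
8. and @i12  | tail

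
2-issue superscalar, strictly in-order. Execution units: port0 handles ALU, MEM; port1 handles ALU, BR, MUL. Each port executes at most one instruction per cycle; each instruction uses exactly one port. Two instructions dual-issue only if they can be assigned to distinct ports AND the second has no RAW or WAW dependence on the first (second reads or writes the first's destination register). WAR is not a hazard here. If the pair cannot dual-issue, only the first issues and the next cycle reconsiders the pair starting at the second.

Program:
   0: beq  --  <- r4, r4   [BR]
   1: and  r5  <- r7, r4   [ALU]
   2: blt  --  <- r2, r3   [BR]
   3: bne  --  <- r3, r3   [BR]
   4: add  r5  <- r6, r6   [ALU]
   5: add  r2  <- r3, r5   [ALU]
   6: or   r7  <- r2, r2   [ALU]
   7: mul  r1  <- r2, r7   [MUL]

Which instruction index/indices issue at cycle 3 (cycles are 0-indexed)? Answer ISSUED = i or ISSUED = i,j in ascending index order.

ISSUED = 5

#0 head=0: beq.BR;and.ALU i0+i1 dual
#1 head=2: blt.BR i2 no-port BR/BR
#2 head=3: bne.BR;add.ALU i3+i4 dual
#3 head=5: add.ALU i5 RAW r2
#4 head=6: or.ALU i6 RAW r7
#5 head=7: mul.MUL i7 tail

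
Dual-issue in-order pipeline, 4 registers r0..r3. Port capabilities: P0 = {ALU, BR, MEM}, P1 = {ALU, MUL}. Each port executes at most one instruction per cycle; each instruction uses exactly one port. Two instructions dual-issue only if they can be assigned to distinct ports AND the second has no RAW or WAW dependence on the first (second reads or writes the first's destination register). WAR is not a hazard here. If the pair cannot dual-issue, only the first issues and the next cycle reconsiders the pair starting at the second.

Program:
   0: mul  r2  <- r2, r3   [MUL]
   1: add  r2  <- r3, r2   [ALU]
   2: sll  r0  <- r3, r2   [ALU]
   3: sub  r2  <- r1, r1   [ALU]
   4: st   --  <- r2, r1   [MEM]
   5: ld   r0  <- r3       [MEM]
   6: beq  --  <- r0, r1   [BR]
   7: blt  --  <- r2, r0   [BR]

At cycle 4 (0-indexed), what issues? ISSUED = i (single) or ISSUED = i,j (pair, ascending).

ISSUED = 5

  cy0 -> i0 (mul) RAW+WAW r2
  cy1 -> i1 (add) RAW r2
  cy2 -> i2+i3 (sll;sub) pair
  cy3 -> i4 (st) no-port MEM/MEM
  cy4 -> i5 (ld) no-port MEM/BR
  cy5 -> i6 (beq) no-port BR/BR
  cy6 -> i7 (blt) tail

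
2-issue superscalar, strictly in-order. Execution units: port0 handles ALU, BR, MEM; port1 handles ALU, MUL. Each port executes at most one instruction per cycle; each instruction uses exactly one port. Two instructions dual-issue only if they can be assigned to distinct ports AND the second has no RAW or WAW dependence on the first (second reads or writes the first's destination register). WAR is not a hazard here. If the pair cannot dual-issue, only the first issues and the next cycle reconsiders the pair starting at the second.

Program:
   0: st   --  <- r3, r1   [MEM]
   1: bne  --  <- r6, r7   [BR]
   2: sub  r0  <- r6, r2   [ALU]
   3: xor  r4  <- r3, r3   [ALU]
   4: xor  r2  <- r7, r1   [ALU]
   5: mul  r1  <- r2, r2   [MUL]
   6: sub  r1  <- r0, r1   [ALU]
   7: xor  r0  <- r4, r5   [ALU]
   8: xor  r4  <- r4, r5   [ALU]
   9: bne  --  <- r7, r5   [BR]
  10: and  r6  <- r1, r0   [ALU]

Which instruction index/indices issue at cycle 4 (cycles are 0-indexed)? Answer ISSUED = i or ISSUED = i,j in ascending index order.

ISSUED = 6,7

#0 head=0: st i0 no-port MEM/BR
#1 head=1: bne sub i1+i2 pair
#2 head=3: xor xor i3+i4 pair
#3 head=5: mul i5 RAW+WAW r1
#4 head=6: sub xor i6+i7 pair
#5 head=8: xor bne i8+i9 pair
#6 head=10: and i10 tail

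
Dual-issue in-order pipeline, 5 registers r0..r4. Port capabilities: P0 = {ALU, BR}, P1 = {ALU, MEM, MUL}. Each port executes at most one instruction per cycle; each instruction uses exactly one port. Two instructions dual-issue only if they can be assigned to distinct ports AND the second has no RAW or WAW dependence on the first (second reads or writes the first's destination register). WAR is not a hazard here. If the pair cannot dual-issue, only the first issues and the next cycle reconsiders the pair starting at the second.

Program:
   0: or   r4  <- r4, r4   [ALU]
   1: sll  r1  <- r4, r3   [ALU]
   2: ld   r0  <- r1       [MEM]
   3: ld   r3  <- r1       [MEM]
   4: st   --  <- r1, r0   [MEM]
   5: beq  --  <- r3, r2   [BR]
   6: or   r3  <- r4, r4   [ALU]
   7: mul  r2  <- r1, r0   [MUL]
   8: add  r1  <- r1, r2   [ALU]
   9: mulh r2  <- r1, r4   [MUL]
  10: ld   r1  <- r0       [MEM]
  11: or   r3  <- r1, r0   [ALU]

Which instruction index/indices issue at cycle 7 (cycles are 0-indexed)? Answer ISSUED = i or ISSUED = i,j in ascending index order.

ISSUED = 9

0. or.ALU @i0  | RAW r4
1. sll.ALU @i1  | RAW r1
2. ld.MEM @i2  | no-port MEM/MEM
3. ld.MEM @i3  | no-port MEM/MEM
4. st.MEM/beq.BR @i4&i5  | dual
5. or.ALU/mul.MUL @i6&i7  | dual
6. add.ALU @i8  | RAW r1
7. mulh.MUL @i9  | no-port MUL/MEM
8. ld.MEM @i10  | RAW r1
9. or.ALU @i11  | tail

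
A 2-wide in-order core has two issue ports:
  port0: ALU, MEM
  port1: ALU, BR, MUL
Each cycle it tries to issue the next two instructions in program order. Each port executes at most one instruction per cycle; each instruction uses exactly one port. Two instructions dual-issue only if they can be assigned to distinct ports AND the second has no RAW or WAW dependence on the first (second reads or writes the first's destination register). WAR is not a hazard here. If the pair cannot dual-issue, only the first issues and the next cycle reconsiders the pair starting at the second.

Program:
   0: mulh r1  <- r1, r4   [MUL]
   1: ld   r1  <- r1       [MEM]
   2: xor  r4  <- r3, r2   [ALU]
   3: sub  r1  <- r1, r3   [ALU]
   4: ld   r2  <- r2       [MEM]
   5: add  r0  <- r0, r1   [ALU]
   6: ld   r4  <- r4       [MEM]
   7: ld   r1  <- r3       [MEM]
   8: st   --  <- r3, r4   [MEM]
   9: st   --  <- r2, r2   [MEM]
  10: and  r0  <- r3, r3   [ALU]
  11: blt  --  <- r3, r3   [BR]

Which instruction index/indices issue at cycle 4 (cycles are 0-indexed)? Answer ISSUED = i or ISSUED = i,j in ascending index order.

c0: i0 mulh.MUL  RAW+WAW r1
c1: i1,i2 ld.MEM xor.ALU  pair
c2: i3,i4 sub.ALU ld.MEM  pair
c3: i5,i6 add.ALU ld.MEM  pair
c4: i7 ld.MEM  no-port MEM/MEM
c5: i8 st.MEM  no-port MEM/MEM
c6: i9,i10 st.MEM and.ALU  pair
c7: i11 blt.BR  tail

ISSUED = 7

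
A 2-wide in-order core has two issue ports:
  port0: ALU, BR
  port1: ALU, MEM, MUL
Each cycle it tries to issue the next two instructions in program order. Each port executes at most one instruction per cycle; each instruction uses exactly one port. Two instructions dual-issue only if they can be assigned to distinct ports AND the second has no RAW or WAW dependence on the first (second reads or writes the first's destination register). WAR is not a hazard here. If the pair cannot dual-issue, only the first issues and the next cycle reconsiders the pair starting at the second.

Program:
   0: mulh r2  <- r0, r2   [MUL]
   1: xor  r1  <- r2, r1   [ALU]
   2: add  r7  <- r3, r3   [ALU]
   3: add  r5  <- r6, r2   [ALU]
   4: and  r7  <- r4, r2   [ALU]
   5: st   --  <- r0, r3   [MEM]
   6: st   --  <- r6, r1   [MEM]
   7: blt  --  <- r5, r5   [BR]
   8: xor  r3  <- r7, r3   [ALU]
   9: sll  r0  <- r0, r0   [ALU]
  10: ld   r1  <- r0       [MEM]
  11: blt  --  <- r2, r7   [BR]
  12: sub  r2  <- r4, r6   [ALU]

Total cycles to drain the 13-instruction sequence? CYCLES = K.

CYCLES = 8

0. mulh @i0  | RAW r2
1. xor;add @i1,i2  | 2-wide
2. add;and @i3,i4  | 2-wide
3. st @i5  | no-port MEM/MEM
4. st;blt @i6,i7  | 2-wide
5. xor;sll @i8,i9  | 2-wide
6. ld;blt @i10,i11  | 2-wide
7. sub @i12  | tail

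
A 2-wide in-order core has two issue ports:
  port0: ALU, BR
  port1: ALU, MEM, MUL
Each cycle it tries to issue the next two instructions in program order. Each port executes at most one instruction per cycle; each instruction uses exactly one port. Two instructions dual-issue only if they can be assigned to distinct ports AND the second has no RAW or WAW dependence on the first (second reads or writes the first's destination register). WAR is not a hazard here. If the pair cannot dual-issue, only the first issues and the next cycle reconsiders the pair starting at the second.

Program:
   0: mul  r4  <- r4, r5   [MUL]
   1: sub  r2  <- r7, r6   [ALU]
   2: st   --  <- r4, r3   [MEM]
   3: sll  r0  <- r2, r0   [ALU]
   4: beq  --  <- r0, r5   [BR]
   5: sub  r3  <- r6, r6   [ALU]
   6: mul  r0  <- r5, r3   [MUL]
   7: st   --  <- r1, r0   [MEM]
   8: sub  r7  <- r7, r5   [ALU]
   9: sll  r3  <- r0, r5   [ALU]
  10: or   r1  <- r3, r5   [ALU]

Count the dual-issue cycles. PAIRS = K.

PAIRS = 4

#0 head=0: mul.MUL+sub.ALU i0+i1 2-wide
#1 head=2: st.MEM+sll.ALU i2+i3 2-wide
#2 head=4: beq.BR+sub.ALU i4+i5 2-wide
#3 head=6: mul.MUL i6 no-port MUL/MEM
#4 head=7: st.MEM+sub.ALU i7+i8 2-wide
#5 head=9: sll.ALU i9 RAW r3
#6 head=10: or.ALU i10 tail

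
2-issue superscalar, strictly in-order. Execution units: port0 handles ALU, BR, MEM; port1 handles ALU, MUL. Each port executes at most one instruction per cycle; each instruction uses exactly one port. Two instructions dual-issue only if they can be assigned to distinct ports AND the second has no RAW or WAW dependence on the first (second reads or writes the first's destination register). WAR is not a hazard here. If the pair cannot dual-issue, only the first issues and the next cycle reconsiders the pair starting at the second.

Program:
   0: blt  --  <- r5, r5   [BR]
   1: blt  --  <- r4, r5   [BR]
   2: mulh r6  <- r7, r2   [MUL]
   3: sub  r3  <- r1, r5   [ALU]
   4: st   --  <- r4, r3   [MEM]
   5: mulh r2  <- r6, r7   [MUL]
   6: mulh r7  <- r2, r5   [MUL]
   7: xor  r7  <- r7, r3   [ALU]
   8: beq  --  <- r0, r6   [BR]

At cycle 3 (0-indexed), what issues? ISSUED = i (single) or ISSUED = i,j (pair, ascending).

ISSUED = 4,5

0. blt.BR @i0  | no-port BR/BR
1. blt.BR/mulh.MUL @i1&i2  | pair
2. sub.ALU @i3  | RAW r3
3. st.MEM/mulh.MUL @i4&i5  | pair
4. mulh.MUL @i6  | RAW+WAW r7
5. xor.ALU/beq.BR @i7&i8  | pair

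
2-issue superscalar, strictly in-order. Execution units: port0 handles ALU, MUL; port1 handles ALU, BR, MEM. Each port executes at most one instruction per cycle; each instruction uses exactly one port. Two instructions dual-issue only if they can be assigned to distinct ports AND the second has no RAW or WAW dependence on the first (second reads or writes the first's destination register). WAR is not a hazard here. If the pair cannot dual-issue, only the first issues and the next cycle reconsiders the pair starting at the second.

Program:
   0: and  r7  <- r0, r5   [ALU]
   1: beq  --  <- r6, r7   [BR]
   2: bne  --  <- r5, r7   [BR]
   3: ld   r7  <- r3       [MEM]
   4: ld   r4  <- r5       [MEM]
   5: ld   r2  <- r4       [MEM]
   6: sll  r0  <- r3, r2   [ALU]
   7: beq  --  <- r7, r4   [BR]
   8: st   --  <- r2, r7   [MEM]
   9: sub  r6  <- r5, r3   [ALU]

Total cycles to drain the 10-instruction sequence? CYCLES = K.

CYCLES = 8

t=0 i0:and ; RAW r7
t=1 i1:beq ; no-port BR/BR
t=2 i2:bne ; no-port BR/MEM
t=3 i3:ld ; no-port MEM/MEM
t=4 i4:ld ; no-port MEM/MEM
t=5 i5:ld ; RAW r2
t=6 i6&i7:sll;beq ; 2-wide
t=7 i8&i9:st;sub ; 2-wide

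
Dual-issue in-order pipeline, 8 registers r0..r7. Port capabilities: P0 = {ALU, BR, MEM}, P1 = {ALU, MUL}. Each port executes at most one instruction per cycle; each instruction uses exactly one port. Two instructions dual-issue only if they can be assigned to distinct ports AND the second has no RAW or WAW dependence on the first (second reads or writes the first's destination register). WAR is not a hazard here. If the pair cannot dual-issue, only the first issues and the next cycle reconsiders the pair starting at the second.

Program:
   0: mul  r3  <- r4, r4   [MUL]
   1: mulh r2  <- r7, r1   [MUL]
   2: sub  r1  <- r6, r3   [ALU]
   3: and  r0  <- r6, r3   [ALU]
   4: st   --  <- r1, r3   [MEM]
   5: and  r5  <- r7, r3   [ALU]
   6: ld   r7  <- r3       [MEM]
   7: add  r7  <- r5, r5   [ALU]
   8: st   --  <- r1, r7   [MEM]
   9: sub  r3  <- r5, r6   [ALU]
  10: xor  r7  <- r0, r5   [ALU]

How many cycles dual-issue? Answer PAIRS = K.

PAIRS = 4

#0 head=0: mul i0 no-port MUL/MUL
#1 head=1: mulh;sub i1&i2 pair
#2 head=3: and;st i3&i4 pair
#3 head=5: and;ld i5&i6 pair
#4 head=7: add i7 RAW r7
#5 head=8: st;sub i8&i9 pair
#6 head=10: xor i10 tail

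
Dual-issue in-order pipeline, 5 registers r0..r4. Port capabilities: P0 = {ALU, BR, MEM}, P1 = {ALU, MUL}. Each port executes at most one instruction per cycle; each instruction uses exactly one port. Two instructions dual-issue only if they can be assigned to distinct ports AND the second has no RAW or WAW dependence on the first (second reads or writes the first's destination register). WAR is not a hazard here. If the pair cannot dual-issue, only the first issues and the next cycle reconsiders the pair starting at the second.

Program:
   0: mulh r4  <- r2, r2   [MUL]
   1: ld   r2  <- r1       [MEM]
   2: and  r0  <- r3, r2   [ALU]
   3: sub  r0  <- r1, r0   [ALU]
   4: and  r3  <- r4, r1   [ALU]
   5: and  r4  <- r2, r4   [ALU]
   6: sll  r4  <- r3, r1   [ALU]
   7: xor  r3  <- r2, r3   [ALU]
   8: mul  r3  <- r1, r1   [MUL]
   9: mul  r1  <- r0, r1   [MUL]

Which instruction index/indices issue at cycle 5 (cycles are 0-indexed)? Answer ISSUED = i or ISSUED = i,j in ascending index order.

ISSUED = 8

[0] i0&i1  mulh.MUL;ld.MEM  -- 2-wide
[1] i2  and.ALU  -- RAW+WAW r0
[2] i3&i4  sub.ALU;and.ALU  -- 2-wide
[3] i5  and.ALU  -- WAW r4
[4] i6&i7  sll.ALU;xor.ALU  -- 2-wide
[5] i8  mul.MUL  -- no-port MUL/MUL
[6] i9  mul.MUL  -- tail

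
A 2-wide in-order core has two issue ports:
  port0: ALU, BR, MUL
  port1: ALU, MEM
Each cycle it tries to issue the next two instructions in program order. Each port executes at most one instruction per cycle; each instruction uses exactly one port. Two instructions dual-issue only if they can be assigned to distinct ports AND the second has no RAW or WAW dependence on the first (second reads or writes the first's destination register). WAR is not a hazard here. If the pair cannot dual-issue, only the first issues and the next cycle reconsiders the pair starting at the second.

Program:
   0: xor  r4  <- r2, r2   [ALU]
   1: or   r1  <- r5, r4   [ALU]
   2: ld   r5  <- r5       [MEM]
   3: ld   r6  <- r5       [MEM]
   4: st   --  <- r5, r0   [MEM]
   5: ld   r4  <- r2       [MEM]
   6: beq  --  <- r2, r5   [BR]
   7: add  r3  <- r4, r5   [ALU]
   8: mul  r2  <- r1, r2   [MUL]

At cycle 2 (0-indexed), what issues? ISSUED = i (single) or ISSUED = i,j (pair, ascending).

c0: i0 xor  RAW r4
c1: i1&i2 or;ld  dual
c2: i3 ld  no-port MEM/MEM
c3: i4 st  no-port MEM/MEM
c4: i5&i6 ld;beq  dual
c5: i7&i8 add;mul  dual

ISSUED = 3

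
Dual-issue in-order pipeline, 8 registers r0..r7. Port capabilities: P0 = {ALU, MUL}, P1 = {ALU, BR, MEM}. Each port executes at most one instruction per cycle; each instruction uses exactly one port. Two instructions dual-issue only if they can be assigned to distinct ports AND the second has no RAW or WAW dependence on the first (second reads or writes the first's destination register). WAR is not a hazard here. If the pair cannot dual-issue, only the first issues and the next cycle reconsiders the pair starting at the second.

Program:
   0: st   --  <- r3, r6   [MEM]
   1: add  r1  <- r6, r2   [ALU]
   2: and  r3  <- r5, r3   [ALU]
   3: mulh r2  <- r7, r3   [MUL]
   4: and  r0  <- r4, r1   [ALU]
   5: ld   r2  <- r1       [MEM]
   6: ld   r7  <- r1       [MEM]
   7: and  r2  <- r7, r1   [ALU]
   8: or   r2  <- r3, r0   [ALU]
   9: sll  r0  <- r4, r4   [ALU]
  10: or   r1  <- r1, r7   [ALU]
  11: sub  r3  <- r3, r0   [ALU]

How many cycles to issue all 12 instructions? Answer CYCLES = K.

CYCLES = 8

[0] i0+i1  st.MEM add.ALU  -- pair
[1] i2  and.ALU  -- RAW r3
[2] i3+i4  mulh.MUL and.ALU  -- pair
[3] i5  ld.MEM  -- no-port MEM/MEM
[4] i6  ld.MEM  -- RAW r7
[5] i7  and.ALU  -- WAW r2
[6] i8+i9  or.ALU sll.ALU  -- pair
[7] i10+i11  or.ALU sub.ALU  -- pair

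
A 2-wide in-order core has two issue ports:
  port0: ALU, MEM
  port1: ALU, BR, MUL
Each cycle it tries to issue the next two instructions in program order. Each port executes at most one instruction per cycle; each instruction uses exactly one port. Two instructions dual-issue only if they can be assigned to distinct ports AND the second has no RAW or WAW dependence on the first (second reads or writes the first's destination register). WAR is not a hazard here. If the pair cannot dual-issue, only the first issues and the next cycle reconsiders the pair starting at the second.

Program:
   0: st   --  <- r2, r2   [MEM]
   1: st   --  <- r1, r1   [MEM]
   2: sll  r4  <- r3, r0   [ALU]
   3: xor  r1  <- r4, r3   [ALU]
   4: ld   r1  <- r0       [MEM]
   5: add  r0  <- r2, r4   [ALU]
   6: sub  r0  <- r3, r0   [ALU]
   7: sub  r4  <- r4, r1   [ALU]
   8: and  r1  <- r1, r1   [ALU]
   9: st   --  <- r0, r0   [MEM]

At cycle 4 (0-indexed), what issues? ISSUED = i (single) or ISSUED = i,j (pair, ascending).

ISSUED = 6,7

0. st.MEM @i0  | no-port MEM/MEM
1. st.MEM;sll.ALU @i1/i2  | dual
2. xor.ALU @i3  | WAW r1
3. ld.MEM;add.ALU @i4/i5  | dual
4. sub.ALU;sub.ALU @i6/i7  | dual
5. and.ALU;st.MEM @i8/i9  | dual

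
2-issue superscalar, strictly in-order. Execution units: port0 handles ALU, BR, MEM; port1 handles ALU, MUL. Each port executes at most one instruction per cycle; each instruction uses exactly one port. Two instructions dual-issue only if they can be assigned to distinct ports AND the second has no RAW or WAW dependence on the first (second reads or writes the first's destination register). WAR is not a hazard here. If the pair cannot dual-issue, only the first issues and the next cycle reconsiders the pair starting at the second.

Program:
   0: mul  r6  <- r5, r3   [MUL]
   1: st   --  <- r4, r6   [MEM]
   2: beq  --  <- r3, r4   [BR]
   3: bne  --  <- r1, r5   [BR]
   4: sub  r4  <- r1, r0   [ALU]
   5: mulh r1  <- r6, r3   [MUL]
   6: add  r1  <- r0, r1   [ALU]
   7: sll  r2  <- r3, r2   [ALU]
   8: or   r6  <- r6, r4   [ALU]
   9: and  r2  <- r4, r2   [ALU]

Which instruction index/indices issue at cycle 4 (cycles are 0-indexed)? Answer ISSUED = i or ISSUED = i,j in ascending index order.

t=0 i0:mul.MUL ; RAW r6
t=1 i1:st.MEM ; no-port MEM/BR
t=2 i2:beq.BR ; no-port BR/BR
t=3 i3,i4:bne.BR/sub.ALU ; 2-wide
t=4 i5:mulh.MUL ; RAW+WAW r1
t=5 i6,i7:add.ALU/sll.ALU ; 2-wide
t=6 i8,i9:or.ALU/and.ALU ; 2-wide

ISSUED = 5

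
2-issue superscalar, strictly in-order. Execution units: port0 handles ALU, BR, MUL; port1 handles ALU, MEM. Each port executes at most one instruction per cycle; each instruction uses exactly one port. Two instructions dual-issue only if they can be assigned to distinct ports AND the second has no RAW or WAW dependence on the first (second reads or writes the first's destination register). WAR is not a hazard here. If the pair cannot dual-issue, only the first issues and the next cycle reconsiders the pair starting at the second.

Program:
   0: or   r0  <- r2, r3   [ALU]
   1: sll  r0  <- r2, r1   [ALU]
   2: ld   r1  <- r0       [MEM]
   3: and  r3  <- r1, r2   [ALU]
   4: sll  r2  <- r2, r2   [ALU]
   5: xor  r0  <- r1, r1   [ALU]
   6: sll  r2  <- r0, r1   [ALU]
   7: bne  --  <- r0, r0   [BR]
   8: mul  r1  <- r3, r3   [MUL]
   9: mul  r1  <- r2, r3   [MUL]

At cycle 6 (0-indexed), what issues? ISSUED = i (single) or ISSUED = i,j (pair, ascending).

ISSUED = 8

  cy0 -> i0 (or) WAW r0
  cy1 -> i1 (sll) RAW r0
  cy2 -> i2 (ld) RAW r1
  cy3 -> i3+i4 (and sll) dual
  cy4 -> i5 (xor) RAW r0
  cy5 -> i6+i7 (sll bne) dual
  cy6 -> i8 (mul) no-port MUL/MUL
  cy7 -> i9 (mul) tail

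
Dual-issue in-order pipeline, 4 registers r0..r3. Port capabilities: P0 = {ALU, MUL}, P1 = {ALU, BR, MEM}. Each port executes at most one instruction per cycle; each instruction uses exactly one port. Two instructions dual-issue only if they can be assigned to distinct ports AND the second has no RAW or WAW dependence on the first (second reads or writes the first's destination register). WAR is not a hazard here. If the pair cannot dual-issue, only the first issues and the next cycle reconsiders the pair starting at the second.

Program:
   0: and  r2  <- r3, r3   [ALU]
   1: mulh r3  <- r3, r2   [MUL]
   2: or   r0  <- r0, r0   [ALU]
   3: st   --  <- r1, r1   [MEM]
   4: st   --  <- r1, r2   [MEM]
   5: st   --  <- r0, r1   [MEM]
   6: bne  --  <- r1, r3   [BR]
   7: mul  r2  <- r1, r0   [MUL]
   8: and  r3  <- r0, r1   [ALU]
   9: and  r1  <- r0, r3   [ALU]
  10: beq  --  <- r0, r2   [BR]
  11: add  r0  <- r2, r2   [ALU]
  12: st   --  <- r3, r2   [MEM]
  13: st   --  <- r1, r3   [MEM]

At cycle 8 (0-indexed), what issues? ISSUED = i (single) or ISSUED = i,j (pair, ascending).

ISSUED = 11,12

0. and @i0  | RAW r2
1. mulh or @i1&i2  | pair
2. st @i3  | no-port MEM/MEM
3. st @i4  | no-port MEM/MEM
4. st @i5  | no-port MEM/BR
5. bne mul @i6&i7  | pair
6. and @i8  | RAW r3
7. and beq @i9&i10  | pair
8. add st @i11&i12  | pair
9. st @i13  | tail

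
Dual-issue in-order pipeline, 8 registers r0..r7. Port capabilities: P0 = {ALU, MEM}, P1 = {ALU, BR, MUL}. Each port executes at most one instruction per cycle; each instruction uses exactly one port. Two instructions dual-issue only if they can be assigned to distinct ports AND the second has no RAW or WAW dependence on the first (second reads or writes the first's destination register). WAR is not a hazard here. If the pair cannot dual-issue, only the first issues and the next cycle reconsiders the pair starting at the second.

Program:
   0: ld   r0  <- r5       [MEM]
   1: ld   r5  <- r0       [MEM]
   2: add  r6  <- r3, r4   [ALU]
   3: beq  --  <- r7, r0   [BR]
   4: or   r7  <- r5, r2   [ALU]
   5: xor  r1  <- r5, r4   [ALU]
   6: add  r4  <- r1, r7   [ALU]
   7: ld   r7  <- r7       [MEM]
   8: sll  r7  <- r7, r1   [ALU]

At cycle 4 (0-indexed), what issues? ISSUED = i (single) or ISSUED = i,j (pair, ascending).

ISSUED = 6,7

c0: i0 ld  no-port MEM/MEM
c1: i1/i2 ld;add  pair
c2: i3/i4 beq;or  pair
c3: i5 xor  RAW r1
c4: i6/i7 add;ld  pair
c5: i8 sll  tail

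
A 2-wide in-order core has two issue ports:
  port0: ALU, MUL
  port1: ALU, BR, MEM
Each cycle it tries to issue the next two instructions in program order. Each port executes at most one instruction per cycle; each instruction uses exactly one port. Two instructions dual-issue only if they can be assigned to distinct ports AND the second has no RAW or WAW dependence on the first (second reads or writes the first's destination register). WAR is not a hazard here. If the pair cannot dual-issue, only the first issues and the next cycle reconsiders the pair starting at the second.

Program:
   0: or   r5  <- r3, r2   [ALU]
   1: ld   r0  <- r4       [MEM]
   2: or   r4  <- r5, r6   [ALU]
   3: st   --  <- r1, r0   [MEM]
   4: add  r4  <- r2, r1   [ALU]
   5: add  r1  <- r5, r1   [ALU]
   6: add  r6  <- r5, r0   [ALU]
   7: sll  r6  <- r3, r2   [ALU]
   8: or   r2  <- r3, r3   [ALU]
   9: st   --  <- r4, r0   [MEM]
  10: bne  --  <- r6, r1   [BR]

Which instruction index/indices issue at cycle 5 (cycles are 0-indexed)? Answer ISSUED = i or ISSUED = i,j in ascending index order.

ISSUED = 9

c0: i0/i1 or ld  dual
c1: i2/i3 or st  dual
c2: i4/i5 add add  dual
c3: i6 add  WAW r6
c4: i7/i8 sll or  dual
c5: i9 st  no-port MEM/BR
c6: i10 bne  tail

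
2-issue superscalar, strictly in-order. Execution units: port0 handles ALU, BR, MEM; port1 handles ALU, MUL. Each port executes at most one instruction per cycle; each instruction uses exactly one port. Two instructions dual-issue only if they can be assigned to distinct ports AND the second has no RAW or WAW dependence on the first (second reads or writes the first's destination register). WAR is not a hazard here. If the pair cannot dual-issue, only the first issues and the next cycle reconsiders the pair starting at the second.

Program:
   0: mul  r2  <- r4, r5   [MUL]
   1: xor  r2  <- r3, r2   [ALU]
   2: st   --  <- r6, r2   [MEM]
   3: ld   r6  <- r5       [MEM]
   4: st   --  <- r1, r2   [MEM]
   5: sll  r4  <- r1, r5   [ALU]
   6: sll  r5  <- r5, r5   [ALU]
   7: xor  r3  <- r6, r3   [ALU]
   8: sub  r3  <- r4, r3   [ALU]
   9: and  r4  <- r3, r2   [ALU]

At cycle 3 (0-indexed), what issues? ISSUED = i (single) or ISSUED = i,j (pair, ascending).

ISSUED = 3

t=0 i0:mul.MUL ; RAW+WAW r2
t=1 i1:xor.ALU ; RAW r2
t=2 i2:st.MEM ; no-port MEM/MEM
t=3 i3:ld.MEM ; no-port MEM/MEM
t=4 i4,i5:st.MEM;sll.ALU ; 2-wide
t=5 i6,i7:sll.ALU;xor.ALU ; 2-wide
t=6 i8:sub.ALU ; RAW r3
t=7 i9:and.ALU ; tail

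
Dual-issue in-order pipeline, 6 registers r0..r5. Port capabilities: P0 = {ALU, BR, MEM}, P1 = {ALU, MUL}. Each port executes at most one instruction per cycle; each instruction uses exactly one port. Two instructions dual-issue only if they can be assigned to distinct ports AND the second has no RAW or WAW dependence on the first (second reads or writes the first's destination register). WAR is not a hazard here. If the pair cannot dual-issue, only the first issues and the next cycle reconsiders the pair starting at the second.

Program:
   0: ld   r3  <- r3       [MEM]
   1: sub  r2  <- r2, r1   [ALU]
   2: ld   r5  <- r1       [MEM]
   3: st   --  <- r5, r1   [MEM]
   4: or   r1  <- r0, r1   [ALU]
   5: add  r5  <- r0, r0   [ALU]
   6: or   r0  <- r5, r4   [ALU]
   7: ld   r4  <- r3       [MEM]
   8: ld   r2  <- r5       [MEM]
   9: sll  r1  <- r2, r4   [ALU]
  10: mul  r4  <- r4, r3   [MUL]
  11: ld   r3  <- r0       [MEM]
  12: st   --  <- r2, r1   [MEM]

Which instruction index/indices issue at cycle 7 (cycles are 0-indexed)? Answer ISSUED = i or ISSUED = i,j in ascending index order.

t=0 i0,i1:ld/sub ; dual
t=1 i2:ld ; no-port MEM/MEM
t=2 i3,i4:st/or ; dual
t=3 i5:add ; RAW r5
t=4 i6,i7:or/ld ; dual
t=5 i8:ld ; RAW r2
t=6 i9,i10:sll/mul ; dual
t=7 i11:ld ; no-port MEM/MEM
t=8 i12:st ; tail

ISSUED = 11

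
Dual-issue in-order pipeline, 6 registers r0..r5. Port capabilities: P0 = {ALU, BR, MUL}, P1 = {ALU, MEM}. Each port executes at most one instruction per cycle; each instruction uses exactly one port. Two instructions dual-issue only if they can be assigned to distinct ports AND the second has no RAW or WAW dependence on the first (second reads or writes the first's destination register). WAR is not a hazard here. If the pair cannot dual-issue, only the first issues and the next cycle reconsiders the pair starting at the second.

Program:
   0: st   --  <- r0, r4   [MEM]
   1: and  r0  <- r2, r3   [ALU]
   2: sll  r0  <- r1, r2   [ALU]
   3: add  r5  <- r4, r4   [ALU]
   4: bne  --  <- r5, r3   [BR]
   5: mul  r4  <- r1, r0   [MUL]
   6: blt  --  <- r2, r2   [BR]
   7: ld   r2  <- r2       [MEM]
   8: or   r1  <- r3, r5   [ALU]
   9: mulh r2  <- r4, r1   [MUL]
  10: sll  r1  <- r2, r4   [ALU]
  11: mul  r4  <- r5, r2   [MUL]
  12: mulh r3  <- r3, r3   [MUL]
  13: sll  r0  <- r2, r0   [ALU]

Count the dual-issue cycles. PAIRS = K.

PAIRS = 5

0. st;and @i0+i1  | dual
1. sll;add @i2+i3  | dual
2. bne @i4  | no-port BR/MUL
3. mul @i5  | no-port MUL/BR
4. blt;ld @i6+i7  | dual
5. or @i8  | RAW r1
6. mulh @i9  | RAW r2
7. sll;mul @i10+i11  | dual
8. mulh;sll @i12+i13  | dual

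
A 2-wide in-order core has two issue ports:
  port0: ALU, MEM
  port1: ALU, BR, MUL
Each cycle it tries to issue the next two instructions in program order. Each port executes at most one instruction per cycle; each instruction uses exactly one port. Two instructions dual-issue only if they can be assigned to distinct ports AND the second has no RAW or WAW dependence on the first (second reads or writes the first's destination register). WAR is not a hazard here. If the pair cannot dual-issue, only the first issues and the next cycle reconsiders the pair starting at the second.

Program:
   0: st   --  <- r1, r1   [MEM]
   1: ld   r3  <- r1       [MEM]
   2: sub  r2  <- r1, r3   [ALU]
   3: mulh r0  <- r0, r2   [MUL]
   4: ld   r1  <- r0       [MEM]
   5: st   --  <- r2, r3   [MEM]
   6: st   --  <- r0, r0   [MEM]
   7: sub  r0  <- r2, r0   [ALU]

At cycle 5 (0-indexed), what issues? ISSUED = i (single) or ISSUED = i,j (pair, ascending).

ISSUED = 5

#0 head=0: st i0 no-port MEM/MEM
#1 head=1: ld i1 RAW r3
#2 head=2: sub i2 RAW r2
#3 head=3: mulh i3 RAW r0
#4 head=4: ld i4 no-port MEM/MEM
#5 head=5: st i5 no-port MEM/MEM
#6 head=6: st;sub i6+i7 pair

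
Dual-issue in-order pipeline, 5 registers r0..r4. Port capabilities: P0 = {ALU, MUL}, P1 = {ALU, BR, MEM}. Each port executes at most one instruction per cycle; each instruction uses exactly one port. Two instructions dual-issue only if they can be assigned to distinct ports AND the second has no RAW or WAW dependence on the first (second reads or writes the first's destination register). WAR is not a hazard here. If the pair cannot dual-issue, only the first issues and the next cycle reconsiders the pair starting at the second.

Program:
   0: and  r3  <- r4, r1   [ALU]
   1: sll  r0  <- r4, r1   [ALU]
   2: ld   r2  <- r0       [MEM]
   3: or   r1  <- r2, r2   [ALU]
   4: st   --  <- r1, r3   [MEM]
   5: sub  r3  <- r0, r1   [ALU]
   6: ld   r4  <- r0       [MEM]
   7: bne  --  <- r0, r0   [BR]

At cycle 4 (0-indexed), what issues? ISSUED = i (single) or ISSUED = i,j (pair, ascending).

c0: i0,i1 and.ALU sll.ALU  pair
c1: i2 ld.MEM  RAW r2
c2: i3 or.ALU  RAW r1
c3: i4,i5 st.MEM sub.ALU  pair
c4: i6 ld.MEM  no-port MEM/BR
c5: i7 bne.BR  tail

ISSUED = 6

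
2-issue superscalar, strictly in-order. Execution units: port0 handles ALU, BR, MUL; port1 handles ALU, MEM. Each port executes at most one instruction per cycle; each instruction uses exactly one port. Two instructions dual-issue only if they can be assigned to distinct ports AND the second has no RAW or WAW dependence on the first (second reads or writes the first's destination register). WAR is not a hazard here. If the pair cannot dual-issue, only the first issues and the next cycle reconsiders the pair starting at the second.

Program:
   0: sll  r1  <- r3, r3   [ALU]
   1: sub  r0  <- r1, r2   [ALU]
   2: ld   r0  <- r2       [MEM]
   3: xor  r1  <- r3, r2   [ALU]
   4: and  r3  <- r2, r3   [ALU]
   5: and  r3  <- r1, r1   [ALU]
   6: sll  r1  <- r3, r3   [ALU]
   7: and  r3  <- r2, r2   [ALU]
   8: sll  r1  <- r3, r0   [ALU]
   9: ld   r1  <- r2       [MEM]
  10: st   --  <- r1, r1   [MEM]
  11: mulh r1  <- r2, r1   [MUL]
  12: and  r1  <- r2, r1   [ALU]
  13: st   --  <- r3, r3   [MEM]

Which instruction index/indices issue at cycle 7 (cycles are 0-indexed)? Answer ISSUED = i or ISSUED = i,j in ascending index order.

ISSUED = 9

#0 head=0: sll.ALU i0 RAW r1
#1 head=1: sub.ALU i1 WAW r0
#2 head=2: ld.MEM;xor.ALU i2+i3 pair
#3 head=4: and.ALU i4 WAW r3
#4 head=5: and.ALU i5 RAW r3
#5 head=6: sll.ALU;and.ALU i6+i7 pair
#6 head=8: sll.ALU i8 WAW r1
#7 head=9: ld.MEM i9 no-port MEM/MEM
#8 head=10: st.MEM;mulh.MUL i10+i11 pair
#9 head=12: and.ALU;st.MEM i12+i13 pair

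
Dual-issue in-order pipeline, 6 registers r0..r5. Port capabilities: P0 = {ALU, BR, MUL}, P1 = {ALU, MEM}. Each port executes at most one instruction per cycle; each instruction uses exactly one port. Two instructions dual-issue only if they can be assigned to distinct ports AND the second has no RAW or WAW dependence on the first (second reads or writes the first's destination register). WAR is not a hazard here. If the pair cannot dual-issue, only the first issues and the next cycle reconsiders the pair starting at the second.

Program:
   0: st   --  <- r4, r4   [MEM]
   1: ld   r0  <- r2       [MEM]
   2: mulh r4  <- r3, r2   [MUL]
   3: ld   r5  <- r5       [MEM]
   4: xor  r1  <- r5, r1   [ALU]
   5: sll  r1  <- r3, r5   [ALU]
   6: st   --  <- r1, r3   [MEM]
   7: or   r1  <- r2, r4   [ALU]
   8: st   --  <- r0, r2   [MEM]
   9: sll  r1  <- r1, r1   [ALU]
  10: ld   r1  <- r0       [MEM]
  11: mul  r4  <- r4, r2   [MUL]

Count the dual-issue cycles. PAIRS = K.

PAIRS = 4

#0 head=0: st.MEM i0 no-port MEM/MEM
#1 head=1: ld.MEM/mulh.MUL i1+i2 dual
#2 head=3: ld.MEM i3 RAW r5
#3 head=4: xor.ALU i4 WAW r1
#4 head=5: sll.ALU i5 RAW r1
#5 head=6: st.MEM/or.ALU i6+i7 dual
#6 head=8: st.MEM/sll.ALU i8+i9 dual
#7 head=10: ld.MEM/mul.MUL i10+i11 dual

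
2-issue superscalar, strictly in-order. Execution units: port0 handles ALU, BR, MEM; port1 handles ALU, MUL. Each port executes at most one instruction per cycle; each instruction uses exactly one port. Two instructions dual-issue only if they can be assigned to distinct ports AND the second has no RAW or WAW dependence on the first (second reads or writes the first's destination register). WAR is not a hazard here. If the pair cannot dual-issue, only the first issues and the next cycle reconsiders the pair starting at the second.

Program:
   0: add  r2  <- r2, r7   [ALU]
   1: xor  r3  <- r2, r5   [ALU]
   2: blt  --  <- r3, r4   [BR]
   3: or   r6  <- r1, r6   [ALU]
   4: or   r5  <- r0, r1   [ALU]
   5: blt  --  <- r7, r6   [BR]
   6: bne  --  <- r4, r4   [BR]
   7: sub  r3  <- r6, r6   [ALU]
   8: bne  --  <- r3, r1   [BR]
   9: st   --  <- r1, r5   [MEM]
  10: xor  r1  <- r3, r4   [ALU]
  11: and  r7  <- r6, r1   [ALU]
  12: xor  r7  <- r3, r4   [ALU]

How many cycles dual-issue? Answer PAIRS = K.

0. add @i0  | RAW r2
1. xor @i1  | RAW r3
2. blt+or @i2+i3  | dual
3. or+blt @i4+i5  | dual
4. bne+sub @i6+i7  | dual
5. bne @i8  | no-port BR/MEM
6. st+xor @i9+i10  | dual
7. and @i11  | WAW r7
8. xor @i12  | tail

PAIRS = 4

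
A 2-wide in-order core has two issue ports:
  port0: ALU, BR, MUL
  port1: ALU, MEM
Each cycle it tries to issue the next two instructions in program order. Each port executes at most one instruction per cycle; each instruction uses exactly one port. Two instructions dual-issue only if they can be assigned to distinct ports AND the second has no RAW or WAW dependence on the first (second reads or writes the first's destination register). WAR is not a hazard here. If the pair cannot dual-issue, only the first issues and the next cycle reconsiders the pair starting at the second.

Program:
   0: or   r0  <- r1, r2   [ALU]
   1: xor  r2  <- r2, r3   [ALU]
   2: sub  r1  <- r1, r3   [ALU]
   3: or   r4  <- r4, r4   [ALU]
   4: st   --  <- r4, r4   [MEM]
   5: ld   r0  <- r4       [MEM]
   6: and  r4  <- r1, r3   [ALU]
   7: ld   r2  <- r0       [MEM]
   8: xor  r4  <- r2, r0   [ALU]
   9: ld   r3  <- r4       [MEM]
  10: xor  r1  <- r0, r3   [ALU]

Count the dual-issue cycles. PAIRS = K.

PAIRS = 3

#0 head=0: or xor i0,i1 2-wide
#1 head=2: sub or i2,i3 2-wide
#2 head=4: st i4 no-port MEM/MEM
#3 head=5: ld and i5,i6 2-wide
#4 head=7: ld i7 RAW r2
#5 head=8: xor i8 RAW r4
#6 head=9: ld i9 RAW r3
#7 head=10: xor i10 tail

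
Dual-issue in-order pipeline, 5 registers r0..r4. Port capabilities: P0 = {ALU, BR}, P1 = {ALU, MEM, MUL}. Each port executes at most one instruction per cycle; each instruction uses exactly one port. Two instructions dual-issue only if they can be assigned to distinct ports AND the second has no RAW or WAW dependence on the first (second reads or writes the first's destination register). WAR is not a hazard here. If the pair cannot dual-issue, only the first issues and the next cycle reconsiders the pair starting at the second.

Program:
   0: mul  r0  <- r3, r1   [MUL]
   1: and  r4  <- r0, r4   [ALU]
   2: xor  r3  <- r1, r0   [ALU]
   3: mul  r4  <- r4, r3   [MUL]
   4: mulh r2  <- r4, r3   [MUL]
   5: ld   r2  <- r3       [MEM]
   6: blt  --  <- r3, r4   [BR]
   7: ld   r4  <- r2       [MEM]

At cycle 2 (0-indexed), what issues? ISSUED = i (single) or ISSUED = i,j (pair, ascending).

#0 head=0: mul i0 RAW r0
#1 head=1: and;xor i1+i2 dual
#2 head=3: mul i3 no-port MUL/MUL
#3 head=4: mulh i4 no-port MUL/MEM
#4 head=5: ld;blt i5+i6 dual
#5 head=7: ld i7 tail

ISSUED = 3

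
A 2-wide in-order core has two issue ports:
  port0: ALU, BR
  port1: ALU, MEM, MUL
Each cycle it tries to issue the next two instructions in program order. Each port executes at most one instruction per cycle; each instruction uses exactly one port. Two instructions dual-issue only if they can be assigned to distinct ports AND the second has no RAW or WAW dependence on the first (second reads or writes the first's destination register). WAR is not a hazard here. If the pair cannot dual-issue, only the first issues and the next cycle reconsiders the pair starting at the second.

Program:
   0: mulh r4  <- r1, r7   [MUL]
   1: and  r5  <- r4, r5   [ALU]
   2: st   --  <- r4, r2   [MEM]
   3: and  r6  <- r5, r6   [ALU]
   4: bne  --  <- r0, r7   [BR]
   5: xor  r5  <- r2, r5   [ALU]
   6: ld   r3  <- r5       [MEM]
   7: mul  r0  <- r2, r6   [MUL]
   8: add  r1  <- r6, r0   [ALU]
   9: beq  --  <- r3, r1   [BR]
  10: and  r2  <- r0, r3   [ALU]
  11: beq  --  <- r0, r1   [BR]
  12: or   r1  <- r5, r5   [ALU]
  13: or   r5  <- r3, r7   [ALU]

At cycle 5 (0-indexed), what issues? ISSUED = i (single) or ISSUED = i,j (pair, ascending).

[0] i0  mulh.MUL  -- RAW r4
[1] i1/i2  and.ALU;st.MEM  -- dual
[2] i3/i4  and.ALU;bne.BR  -- dual
[3] i5  xor.ALU  -- RAW r5
[4] i6  ld.MEM  -- no-port MEM/MUL
[5] i7  mul.MUL  -- RAW r0
[6] i8  add.ALU  -- RAW r1
[7] i9/i10  beq.BR;and.ALU  -- dual
[8] i11/i12  beq.BR;or.ALU  -- dual
[9] i13  or.ALU  -- tail

ISSUED = 7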